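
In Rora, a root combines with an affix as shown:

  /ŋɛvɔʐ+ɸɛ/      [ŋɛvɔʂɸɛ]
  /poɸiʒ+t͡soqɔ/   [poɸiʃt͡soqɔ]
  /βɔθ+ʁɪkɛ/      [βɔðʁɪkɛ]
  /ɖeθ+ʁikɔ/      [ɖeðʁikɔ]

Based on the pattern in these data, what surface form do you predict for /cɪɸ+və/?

The data show regressive voicing assimilation: /ʐ/ → [ʂ] before /ɸ/; /ʒ/ → [ʃ] before /t͡s/; /θ/ → [ð] before /ʁ/. In each pair only voicing changes, matching the following consonant, while place and manner stay constant.
The rule targets /ɸ/ (voiceless bilabial fricative), which sits before the trigger /v/ (voiced).
Changing only its voicing to voiced gives [β] — the voiced bilabial fricative.

[cɪβvə]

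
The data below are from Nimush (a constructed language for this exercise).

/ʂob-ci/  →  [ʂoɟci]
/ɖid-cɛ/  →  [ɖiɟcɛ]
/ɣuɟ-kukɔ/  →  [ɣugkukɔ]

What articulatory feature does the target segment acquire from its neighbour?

Comparing underlying and surface forms, /b/ → [ɟ] is the alternation; the neighbouring /c/ is constant.
The change bilabial → palatal matches the place of the following /c/, identifying this as place assimilation.
Checking the remaining alternations: /d/ → [ɟ] before /c/ (alveolar → palatal, matching palatal); /ɟ/ → [g] before /k/ (palatal → velar, matching velar) — only place changes, and always toward the following segment.

place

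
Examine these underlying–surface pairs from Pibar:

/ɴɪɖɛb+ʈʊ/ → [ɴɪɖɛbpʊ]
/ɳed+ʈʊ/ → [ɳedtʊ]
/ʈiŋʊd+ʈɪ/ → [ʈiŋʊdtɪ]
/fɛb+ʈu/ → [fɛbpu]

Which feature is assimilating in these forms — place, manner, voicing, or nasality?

place

Comparing underlying and surface forms, /ʈ/ → [p] is the alternation; the neighbouring /b/ is constant.
The change retroflex → bilabial matches the place of the preceding /b/, identifying this as place assimilation.
The same holds elsewhere in the data: /ʈ/ → [t] after /d/ (retroflex → alveolar, matching alveolar) — only place changes, and always toward the preceding segment.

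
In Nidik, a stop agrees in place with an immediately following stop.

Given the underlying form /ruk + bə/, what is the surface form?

/k/ is a voiceless velar stop. The following trigger /b/ is bilabial, so /k/ must become bilabial as well.
Changing only its place to bilabial gives [p] — the voiceless bilabial stop.

[rupbə]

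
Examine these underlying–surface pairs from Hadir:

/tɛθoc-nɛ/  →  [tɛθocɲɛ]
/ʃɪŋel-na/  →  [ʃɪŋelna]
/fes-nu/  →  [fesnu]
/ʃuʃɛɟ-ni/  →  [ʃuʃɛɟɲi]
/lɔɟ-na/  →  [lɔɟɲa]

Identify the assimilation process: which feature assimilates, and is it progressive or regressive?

Comparing underlying and surface forms, /n/ → [ɲ] is the alternation; the neighbouring /c/ is constant.
/n/ is alveolar while /c/ is palatal; the output [ɲ] is palatal, matching the trigger — so the feature that spreads is place.
Manner and voice are unchanged, so the assimilation is partial, not total.
The other alternating form patterns the same way: /n/ → [ɲ] after /ɟ/ (alveolar → palatal, matching palatal) — only place changes, and always toward the preceding segment.
Nothing changes in [ʃɪŋelna], [fesnu]: there the adjacent consonants already agree in place (/n/ and /l/ are both alveolar; /n/ and /s/ are both alveolar), so these forms are consistent with the same rule.
Since the segment that changes follows the conditioning segment, the assimilation is progressive.

progressive place assimilation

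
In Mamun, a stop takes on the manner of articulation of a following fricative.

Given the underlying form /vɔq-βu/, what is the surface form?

[vɔχβu]

/q/ is a voiceless uvular stop. The following trigger /β/ is a fricative, so /q/ must become a fricative as well.
A voiceless uvular fricative is [χ], so the surface segment is [χ].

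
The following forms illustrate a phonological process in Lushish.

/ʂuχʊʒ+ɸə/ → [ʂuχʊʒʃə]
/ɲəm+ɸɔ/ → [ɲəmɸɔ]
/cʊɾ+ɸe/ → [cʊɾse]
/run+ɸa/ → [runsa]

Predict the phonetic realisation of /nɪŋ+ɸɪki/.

The data show progressive place assimilation: /ɸ/ → [ʃ] after /ʒ/; /ɸ/ → [s] after /ɾ/; /ɸ/ → [s] after /n/. In each pair only place changes, matching the preceding consonant, while manner and voice stay constant.
Nothing changes in [ɲəmɸɔ]: there the adjacent consonants already agree in place (/ɸ/ and /m/ are both bilabial), so this form is consistent with the same rule.
/ɸ/ is a voiceless bilabial fricative. The preceding trigger /ŋ/ is velar, so /ɸ/ must become velar as well.
The voiceless velar fricative is [x], so /ɸ/ → [x].

[nɪŋxɪki]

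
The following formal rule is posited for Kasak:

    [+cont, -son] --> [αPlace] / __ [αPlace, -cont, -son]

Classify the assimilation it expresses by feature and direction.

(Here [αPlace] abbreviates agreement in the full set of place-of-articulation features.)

The rule copies the place features (abbreviated [Place]) from the environment onto the target, so the assimilating feature is place.
The conditioning segment sits to the right of the focus bar, meaning the trigger follows the segment that changes — regressive assimilation.

regressive place assimilation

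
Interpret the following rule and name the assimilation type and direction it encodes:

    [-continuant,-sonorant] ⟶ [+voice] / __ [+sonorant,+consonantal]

regressive voicing assimilation

The structural change is [+voice], and the conditioning segment [+sonorant,+consonantal] (a sonorant consonant) is itself voiced, so the target comes to share the voicing of its neighbour — voicing assimilation.
The conditioning segment sits to the right of the focus bar, meaning the trigger follows the segment that changes — regressive assimilation.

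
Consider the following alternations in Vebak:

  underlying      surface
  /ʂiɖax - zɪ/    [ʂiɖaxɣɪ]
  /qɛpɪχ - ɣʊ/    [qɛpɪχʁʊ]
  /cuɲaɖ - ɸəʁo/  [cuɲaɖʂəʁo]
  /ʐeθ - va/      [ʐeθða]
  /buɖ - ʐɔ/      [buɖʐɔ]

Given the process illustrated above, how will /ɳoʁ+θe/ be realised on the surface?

[ɳoʁχe]

The data show progressive place assimilation: /z/ → [ɣ] after /x/; /ɣ/ → [ʁ] after /χ/; /ɸ/ → [ʂ] after /ɖ/; /v/ → [ð] after /θ/. In each pair only place changes, matching the preceding consonant, while manner and voice stay constant.
Nothing changes in [buɖʐɔ]: there the adjacent consonants already agree in place (/ʐ/ and /ɖ/ are both retroflex), so this form is consistent with the same rule.
The rule targets /θ/ (voiceless dental fricative), which sits after the trigger /ʁ/ (uvular).
The voiceless uvular fricative is [χ], so /θ/ → [χ].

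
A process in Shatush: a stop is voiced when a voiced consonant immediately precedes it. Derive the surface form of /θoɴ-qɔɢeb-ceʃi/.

/q/ is a voiceless uvular stop. The preceding trigger /ɴ/ is voiced, so /q/ must become voiced as well.
The voiced uvular stop is [ɢ], so /q/ → [ɢ].
At the second juncture, /c/ likewise becomes [ɟ] adjacent to /b/.

[θoɴɢɔɢebɟeʃi]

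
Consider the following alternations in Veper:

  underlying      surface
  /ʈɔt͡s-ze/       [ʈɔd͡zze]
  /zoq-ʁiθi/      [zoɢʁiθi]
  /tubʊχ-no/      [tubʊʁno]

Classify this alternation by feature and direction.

The segment that alternates is /t͡s/, which surfaces as [d͡z] when adjacent to /z/.
The change voiceless → voiced matches the voicing of the following /z/, identifying this as voicing assimilation.
Place and manner are unchanged, so the assimilation is partial, not total.
The other alternating forms pattern the same way: /q/ → [ɢ] before /ʁ/ (voiceless → voiced, matching voiced); /χ/ → [ʁ] before /n/ (voiceless → voiced, matching voiced) — only voicing changes, and always toward the following segment.
The trigger is the following segment, so the direction is regressive (anticipatory).

regressive voicing assimilation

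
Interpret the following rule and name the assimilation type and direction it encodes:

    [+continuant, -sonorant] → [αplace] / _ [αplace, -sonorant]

The shared variable α links the value of the place features (abbreviated [place]) on the target to the same value on the neighbouring segment, so place is the feature that assimilates.
The conditioning segment sits to the right of the focus bar, meaning the trigger follows the segment that changes — regressive assimilation.

regressive place assimilation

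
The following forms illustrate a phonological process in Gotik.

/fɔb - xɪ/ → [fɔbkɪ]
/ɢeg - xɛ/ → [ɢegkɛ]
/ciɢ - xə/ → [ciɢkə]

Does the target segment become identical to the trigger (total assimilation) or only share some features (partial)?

partial assimilation

The segment that alternates is /x/, which surfaces as [k] when adjacent to /b/.
/x/ is a fricative while /b/ is a stop; the output [k] is a stop, matching the trigger — so the feature that spreads is manner.
Place and voice are unchanged, so the assimilation is partial, not total.
The other alternating forms pattern the same way: /x/ → [k] after /g/ (fricative → stop, matching a stop); /x/ → [k] after /ɢ/ (fricative → stop, matching a stop) — only manner changes, and always toward the preceding segment.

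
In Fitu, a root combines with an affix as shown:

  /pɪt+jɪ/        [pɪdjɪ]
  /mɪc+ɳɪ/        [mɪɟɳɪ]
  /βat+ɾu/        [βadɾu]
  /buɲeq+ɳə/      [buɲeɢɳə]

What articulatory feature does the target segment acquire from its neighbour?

The segment that alternates is /t/, which surfaces as [d] when adjacent to /j/.
/t/ is voiceless while /j/ is voiced; the output [d] is voiced, matching the trigger — so the feature that spreads is voicing.
The other alternating forms pattern the same way: /c/ → [ɟ] before /ɳ/ (voiceless → voiced, matching voiced); /t/ → [d] before /ɾ/ (voiceless → voiced, matching voiced); /q/ → [ɢ] before /ɳ/ (voiceless → voiced, matching voiced) — only voicing changes, and always toward the following segment.

voicing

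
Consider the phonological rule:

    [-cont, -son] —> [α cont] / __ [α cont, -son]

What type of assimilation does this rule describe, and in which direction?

The shared variable α links the value of [cont] on the target to that of the neighbouring obstruent. [cont] distinguishes stops from fricatives — a manner-of-articulation feature — so this is manner assimilation.
The conditioning segment sits to the right of the focus bar, meaning the trigger follows the segment that changes — regressive assimilation.

regressive manner assimilation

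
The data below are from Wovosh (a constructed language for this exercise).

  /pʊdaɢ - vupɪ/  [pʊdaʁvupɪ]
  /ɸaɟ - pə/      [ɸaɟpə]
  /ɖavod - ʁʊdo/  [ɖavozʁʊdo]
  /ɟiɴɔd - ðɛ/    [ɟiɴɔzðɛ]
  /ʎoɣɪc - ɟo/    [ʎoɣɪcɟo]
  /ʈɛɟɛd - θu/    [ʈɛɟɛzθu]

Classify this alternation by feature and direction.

Underlying /ɢ/ is realised as [ʁ] next to /v/; /v/ itself does not change.
/ɢ/ is a stop while /v/ is a fricative; the output [ʁ] is a fricative, matching the trigger — so the feature that spreads is manner.
Place and voice are unchanged, so the assimilation is partial, not total.
The same holds elsewhere in the data: /d/ → [z] before /ʁ/ (stop → fricative, matching a fricative); /d/ → [z] before /ð/ (stop → fricative, matching a fricative); /d/ → [z] before /θ/ (stop → fricative, matching a fricative) — only manner changes, and always toward the following segment.
No alternation appears in [ɸaɟpə], [ʎoɣɪcɟo]: there the adjacent consonants already agree in manner (/ɟ/ and /p/ are both stops; /c/ and /ɟ/ are both stops), so these forms are consistent with the same rule.
The trigger is the following segment, so the direction is regressive (anticipatory).

regressive manner assimilation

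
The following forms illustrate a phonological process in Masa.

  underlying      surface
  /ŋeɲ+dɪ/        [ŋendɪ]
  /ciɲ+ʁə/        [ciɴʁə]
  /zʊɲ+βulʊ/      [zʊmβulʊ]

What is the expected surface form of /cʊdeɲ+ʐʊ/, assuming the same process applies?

[cʊdeɳʐʊ]

The data show regressive place assimilation: /ɲ/ → [n] before /d/; /ɲ/ → [ɴ] before /ʁ/; /ɲ/ → [m] before /β/. In each pair only place changes, matching the following consonant, while manner and voice stay constant.
/ɲ/ is a voiced palatal nasal. The following trigger /ʐ/ is retroflex, so /ɲ/ must become retroflex as well.
Changing only its place to retroflex gives [ɳ] — the voiced retroflex nasal.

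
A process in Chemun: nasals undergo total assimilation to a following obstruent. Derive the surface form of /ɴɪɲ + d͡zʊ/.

/ɲ/ is the segment targeted by the rule; it sits immediately before /d͡z/, so it assimilates completely and surfaces as [d͡z].

[ɴɪd͡zd͡zʊ]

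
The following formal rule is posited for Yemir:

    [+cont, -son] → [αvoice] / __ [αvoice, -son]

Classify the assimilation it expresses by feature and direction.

regressive voicing assimilation

The rule copies [voice] from the environment onto the target, so the assimilating feature is voicing.
Since the environment is written after the underscore, the trigger follows the target; the direction is regressive.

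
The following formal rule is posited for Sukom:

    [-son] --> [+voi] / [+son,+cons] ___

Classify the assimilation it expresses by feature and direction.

progressive voicing assimilation

The structural change is [+voi], and the conditioning segment [+son,+cons] (a sonorant consonant) is itself voiced, so the target comes to share the voicing of its neighbour — voicing assimilation.
The conditioning segment sits to the left of the focus bar, meaning the trigger precedes the segment that changes — progressive assimilation.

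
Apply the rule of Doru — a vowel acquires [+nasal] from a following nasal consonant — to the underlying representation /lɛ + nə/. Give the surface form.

[lɛ̃nə]

The vowel /ɛ/ is adjacent to the following nasal /n/, so it acquires [+nasal] and surfaces as [ɛ̃].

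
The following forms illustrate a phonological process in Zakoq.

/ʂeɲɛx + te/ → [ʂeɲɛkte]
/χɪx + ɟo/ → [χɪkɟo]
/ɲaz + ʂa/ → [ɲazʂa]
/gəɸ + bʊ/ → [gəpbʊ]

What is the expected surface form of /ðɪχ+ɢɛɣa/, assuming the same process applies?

The data show regressive manner assimilation: /x/ → [k] before /t/; /x/ → [k] before /ɟ/; /ɸ/ → [p] before /b/. In each pair only manner changes, matching the following consonant, while place and voice stay constant.
Nothing changes in [ɲazʂa]: there the adjacent consonants already agree in manner (/z/ and /ʂ/ are both fricatives), so this form is consistent with the same rule.
/χ/ is a voiceless uvular fricative. The following trigger /ɢ/ is a stop, so /χ/ must become a stop as well.
A voiceless uvular stop is [q], so the surface segment is [q].

[ðɪqɢɛɣa]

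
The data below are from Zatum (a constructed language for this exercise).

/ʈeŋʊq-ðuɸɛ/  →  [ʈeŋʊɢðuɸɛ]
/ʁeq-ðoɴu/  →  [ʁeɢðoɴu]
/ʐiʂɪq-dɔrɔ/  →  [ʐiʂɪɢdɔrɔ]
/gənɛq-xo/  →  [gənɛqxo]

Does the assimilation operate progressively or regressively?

regressive

The segment that alternates is /q/, which surfaces as [ɢ] when adjacent to /ð/.
The change voiceless → voiced matches the voicing of the following /ð/, identifying this as voicing assimilation.
The other alternating form patterns the same way: /q/ → [ɢ] before /d/ (voiceless → voiced, matching voiced) — only voicing changes, and always toward the following segment.
Nothing changes in [gənɛqxo]: there the adjacent consonants already agree in voicing (/q/ and /x/ are both voiceless), so this form is consistent with the same rule.
Since the segment that changes precedes the conditioning segment, the assimilation is regressive.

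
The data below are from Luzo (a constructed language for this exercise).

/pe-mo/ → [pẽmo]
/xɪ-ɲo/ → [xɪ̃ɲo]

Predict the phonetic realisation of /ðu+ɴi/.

[ðũɴi]

The data show regressive nasality assimilation (vowel nasalisation): /e/ → [ẽ] before /m/; /ɪ/ → [ɪ̃] before /ɲ/ — a vowel is nasalised by an immediately following nasal consonant.
The vowel /u/ is adjacent to the following nasal /ɴ/, so it acquires [+nasal] and surfaces as [ũ].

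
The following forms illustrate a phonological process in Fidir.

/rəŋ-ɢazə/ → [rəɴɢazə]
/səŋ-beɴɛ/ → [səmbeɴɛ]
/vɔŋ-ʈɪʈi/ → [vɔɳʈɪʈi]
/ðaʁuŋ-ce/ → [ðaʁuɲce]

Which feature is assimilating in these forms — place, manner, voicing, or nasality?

Underlying /ŋ/ is realised as [ɴ] next to /ɢ/; /ɢ/ itself does not change.
The change velar → uvular matches the place of the following /ɢ/, identifying this as place assimilation.
Checking the remaining alternations: /ŋ/ → [m] before /b/ (velar → bilabial, matching bilabial); /ŋ/ → [ɳ] before /ʈ/ (velar → retroflex, matching retroflex); /ŋ/ → [ɲ] before /c/ (velar → palatal, matching palatal) — only place changes, and always toward the following segment.

place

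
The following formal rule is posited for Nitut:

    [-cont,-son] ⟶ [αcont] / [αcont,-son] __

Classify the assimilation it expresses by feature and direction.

The shared variable α links the value of [cont] on the target to that of the neighbouring obstruent. [cont] distinguishes stops from fricatives — a manner-of-articulation feature — so this is manner assimilation.
The conditioning segment sits to the left of the focus bar, meaning the trigger precedes the segment that changes — progressive assimilation.

progressive manner assimilation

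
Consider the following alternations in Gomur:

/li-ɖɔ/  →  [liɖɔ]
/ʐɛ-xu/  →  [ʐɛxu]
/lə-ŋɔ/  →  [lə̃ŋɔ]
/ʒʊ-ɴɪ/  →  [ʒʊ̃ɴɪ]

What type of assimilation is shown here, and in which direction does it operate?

The vowel /ə/ surfaces as nasalised [ə̃] next to the following nasal /ŋ/ — it has acquired the [+nasal] feature of its neighbour.
The other form shows the same pattern: /ʊ/ → [ʊ̃] before /ɴ/ — each time a vowel is nasalised next to a following nasal.
No change occurs in [liɖɔ], [ʐɛxu] because the vowel at the boundary is adjacent to an oral consonant, not a nasal (/i/ next to /ɖ/; /ɛ/ next to /x/).
Because the conditioning nasal is to the right of the vowel that changes, the process is regressive (anticipatory).

regressive nasality assimilation (vowel nasalisation)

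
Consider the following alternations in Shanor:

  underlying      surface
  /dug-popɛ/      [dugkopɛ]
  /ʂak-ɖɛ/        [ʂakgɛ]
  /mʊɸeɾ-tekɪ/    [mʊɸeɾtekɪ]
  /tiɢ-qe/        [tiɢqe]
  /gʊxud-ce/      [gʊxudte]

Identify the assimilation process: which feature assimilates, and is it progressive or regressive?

progressive place assimilation

Underlying /p/ is realised as [k] next to /g/; /g/ itself does not change.
The change bilabial → velar matches the place of the preceding /g/, identifying this as place assimilation.
Manner and voice are unchanged, so the assimilation is partial, not total.
The other alternating forms pattern the same way: /ɖ/ → [g] after /k/ (retroflex → velar, matching velar); /c/ → [t] after /d/ (palatal → alveolar, matching alveolar) — only place changes, and always toward the preceding segment.
No alternation appears in [mʊɸeɾtekɪ], [tiɢqe]: there the adjacent consonants already agree in place (/t/ and /ɾ/ are both alveolar; /q/ and /ɢ/ are both uvular), so these forms are consistent with the same rule.
The trigger is the preceding segment, so the direction is progressive (perseverative).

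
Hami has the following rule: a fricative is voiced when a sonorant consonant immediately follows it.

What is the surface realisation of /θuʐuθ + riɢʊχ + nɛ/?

[θuʐuðriɢʊʁnɛ]

/θ/ is a voiceless dental fricative. The following trigger /r/ is voiced, so /θ/ must become voiced as well.
Changing only its voicing to voiced gives [ð] — the voiced dental fricative.
At the second juncture, /χ/ likewise becomes [ʁ] adjacent to /n/.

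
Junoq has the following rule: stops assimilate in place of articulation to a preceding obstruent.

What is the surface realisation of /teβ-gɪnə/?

[teβbɪnə]

The rule targets /g/ (voiced velar stop), which sits after the trigger /β/ (bilabial).
A voiced bilabial stop is [b], so the surface segment is [b].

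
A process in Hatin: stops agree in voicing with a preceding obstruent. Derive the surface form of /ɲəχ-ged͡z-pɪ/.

/g/ is a voiced velar stop. The preceding trigger /χ/ is voiceless, so /g/ must become voiceless as well.
The voiceless velar stop is [k], so /g/ → [k].
At the second juncture, /p/ likewise becomes [b] adjacent to /d͡z/.

[ɲəχked͡zbɪ]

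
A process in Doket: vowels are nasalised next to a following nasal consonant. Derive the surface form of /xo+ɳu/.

[xõɳu]

/o/ sits next to the nasal /ɳ/ and is therefore nasalised to [õ].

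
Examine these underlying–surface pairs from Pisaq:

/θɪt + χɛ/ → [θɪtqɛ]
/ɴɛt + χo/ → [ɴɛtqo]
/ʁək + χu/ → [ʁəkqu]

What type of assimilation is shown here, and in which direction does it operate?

Comparing underlying and surface forms, /χ/ → [q] is the alternation; the neighbouring /t/ is constant.
/χ/ is a fricative while /t/ is a stop; the output [q] is a stop, matching the trigger — so the feature that spreads is manner.
Place and voice are unchanged, so the assimilation is partial, not total.
The same holds elsewhere in the data: /χ/ → [q] after /k/ (fricative → stop, matching a stop) — only manner changes, and always toward the preceding segment.
Since the segment that changes follows the conditioning segment, the assimilation is progressive.

progressive manner assimilation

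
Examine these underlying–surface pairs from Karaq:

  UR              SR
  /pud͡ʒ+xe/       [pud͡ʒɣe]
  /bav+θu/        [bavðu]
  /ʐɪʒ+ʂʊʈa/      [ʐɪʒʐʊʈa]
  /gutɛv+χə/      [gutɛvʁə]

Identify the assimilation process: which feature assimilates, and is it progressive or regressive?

The segment that alternates is /x/, which surfaces as [ɣ] when adjacent to /d͡ʒ/.
/x/ is voiceless while /d͡ʒ/ is voiced; the output [ɣ] is voiced, matching the trigger — so the feature that spreads is voicing.
Place and manner are unchanged, so the assimilation is partial, not total.
The same holds elsewhere in the data: /θ/ → [ð] after /v/ (voiceless → voiced, matching voiced); /ʂ/ → [ʐ] after /ʒ/ (voiceless → voiced, matching voiced); /χ/ → [ʁ] after /v/ (voiceless → voiced, matching voiced) — only voicing changes, and always toward the preceding segment.
Since the segment that changes follows the conditioning segment, the assimilation is progressive.

progressive voicing assimilation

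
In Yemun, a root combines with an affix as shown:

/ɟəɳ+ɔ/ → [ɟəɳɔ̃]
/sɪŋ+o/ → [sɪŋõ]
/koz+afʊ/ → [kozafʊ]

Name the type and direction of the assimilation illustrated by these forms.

progressive nasality assimilation (vowel nasalisation)

The vowel /ɔ/ surfaces as nasalised [ɔ̃] next to the preceding nasal /ɳ/ — it has acquired the [+nasal] feature of its neighbour.
The other form shows the same pattern: /o/ → [õ] after /ŋ/ — each time a vowel is nasalised next to a preceding nasal.
No change occurs in [kozafʊ] because the vowel at the boundary is adjacent to an oral consonant, not a nasal (/a/ next to /z/).
Because the conditioning nasal is to the left of the vowel that changes, the process is progressive (perseverative).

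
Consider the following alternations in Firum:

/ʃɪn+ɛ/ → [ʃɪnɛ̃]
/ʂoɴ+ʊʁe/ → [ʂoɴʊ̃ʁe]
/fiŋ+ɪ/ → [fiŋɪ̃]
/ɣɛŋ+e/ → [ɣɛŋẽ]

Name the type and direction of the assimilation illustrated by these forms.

The vowel /ɛ/ surfaces as nasalised [ɛ̃] next to the preceding nasal /n/ — it has acquired the [+nasal] feature of its neighbour.
Likewise in the remaining data: /ʊ/ → [ʊ̃] after /ɴ/; /ɪ/ → [ɪ̃] after /ŋ/; /e/ → [ẽ] after /ŋ/ — each time a vowel is nasalised next to a preceding nasal.
Because the conditioning nasal is to the left of the vowel that changes, the process is progressive (perseverative).

progressive nasality assimilation (vowel nasalisation)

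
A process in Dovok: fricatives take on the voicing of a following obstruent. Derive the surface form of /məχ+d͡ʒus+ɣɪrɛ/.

[məʁd͡ʒuzɣɪrɛ]

/χ/ is a voiceless uvular fricative. The following trigger /d͡ʒ/ is voiced, so /χ/ must become voiced as well.
A voiced uvular fricative is [ʁ], so the surface segment is [ʁ].
At the second juncture, /s/ likewise becomes [z] adjacent to /ɣ/.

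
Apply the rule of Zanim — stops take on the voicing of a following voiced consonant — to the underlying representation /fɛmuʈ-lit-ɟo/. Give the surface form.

[fɛmuɖlidɟo]

/ʈ/ is a voiceless retroflex stop. The following trigger /l/ is voiced, so /ʈ/ must become voiced as well.
A voiced retroflex stop is [ɖ], so the surface segment is [ɖ].
The same rule applies at the second boundary: /t/ → [d] next to /ɟ/.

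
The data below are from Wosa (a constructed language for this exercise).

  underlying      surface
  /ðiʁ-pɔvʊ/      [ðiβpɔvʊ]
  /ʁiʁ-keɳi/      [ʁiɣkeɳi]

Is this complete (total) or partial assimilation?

Comparing underlying and surface forms, /ʁ/ → [β] is the alternation; the neighbouring /p/ is constant.
The change uvular → bilabial matches the place of the following /p/, identifying this as place assimilation.
Manner and voice are unchanged, so the assimilation is partial, not total.
The other alternating form patterns the same way: /ʁ/ → [ɣ] before /k/ (uvular → velar, matching velar) — only place changes, and always toward the following segment.

partial assimilation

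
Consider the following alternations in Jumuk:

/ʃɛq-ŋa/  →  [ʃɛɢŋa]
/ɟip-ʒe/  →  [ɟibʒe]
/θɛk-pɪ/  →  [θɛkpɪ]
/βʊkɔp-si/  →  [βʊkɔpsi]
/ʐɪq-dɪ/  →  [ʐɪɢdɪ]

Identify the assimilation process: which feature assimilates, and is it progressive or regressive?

regressive voicing assimilation

Underlying /q/ is realised as [ɢ] next to /ŋ/; /ŋ/ itself does not change.
/q/ is voiceless while /ŋ/ is voiced; the output [ɢ] is voiced, matching the trigger — so the feature that spreads is voicing.
Place and manner are unchanged, so the assimilation is partial, not total.
The same holds elsewhere in the data: /p/ → [b] before /ʒ/ (voiceless → voiced, matching voiced); /q/ → [ɢ] before /d/ (voiceless → voiced, matching voiced) — only voicing changes, and always toward the following segment.
Nothing changes in [θɛkpɪ], [βʊkɔpsi]: there the adjacent consonants already agree in voicing (/k/ and /p/ are both voiceless; /p/ and /s/ are both voiceless), so these forms are consistent with the same rule.
Since the segment that changes precedes the conditioning segment, the assimilation is regressive.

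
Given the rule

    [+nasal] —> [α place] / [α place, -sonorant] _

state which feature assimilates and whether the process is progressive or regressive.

The shared variable α links the value of the place features (abbreviated [place]) on the target to the same value on the neighbouring segment, so place is the feature that assimilates.
Since the environment is written before the underscore, the trigger precedes the target; the direction is progressive.

progressive place assimilation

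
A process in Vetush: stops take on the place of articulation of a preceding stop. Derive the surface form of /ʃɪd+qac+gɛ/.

The rule targets /q/ (voiceless uvular stop), which sits after the trigger /d/ (alveolar).
The voiceless alveolar stop is [t], so /q/ → [t].
At the second juncture, /g/ likewise becomes [ɟ] adjacent to /c/.

[ʃɪdtacɟɛ]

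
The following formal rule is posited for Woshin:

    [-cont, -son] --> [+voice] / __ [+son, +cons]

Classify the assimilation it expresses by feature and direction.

The structural change is [+voice], and the conditioning segment [+son, +cons] (a sonorant consonant) is itself voiced, so the target comes to share the voicing of its neighbour — voicing assimilation.
The conditioning segment sits to the right of the focus bar, meaning the trigger follows the segment that changes — regressive assimilation.

regressive voicing assimilation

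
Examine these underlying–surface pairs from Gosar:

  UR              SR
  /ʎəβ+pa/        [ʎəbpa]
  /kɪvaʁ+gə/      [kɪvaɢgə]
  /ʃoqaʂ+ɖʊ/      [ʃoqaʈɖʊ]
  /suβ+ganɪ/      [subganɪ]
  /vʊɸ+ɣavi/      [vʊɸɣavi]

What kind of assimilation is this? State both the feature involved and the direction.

regressive manner assimilation

Comparing underlying and surface forms, /β/ → [b] is the alternation; the neighbouring /p/ is constant.
/β/ is a fricative while /p/ is a stop; the output [b] is a stop, matching the trigger — so the feature that spreads is manner.
Place and voice are unchanged, so the assimilation is partial, not total.
Checking the remaining alternations: /ʁ/ → [ɢ] before /g/ (fricative → stop, matching a stop); /ʂ/ → [ʈ] before /ɖ/ (fricative → stop, matching a stop); /β/ → [b] before /g/ (fricative → stop, matching a stop) — only manner changes, and always toward the following segment.
No alternation appears in [vʊɸɣavi]: there the adjacent consonants already agree in manner (/ɸ/ and /ɣ/ are both fricatives), so this form is consistent with the same rule.
The trigger is the following segment, so the direction is regressive (anticipatory).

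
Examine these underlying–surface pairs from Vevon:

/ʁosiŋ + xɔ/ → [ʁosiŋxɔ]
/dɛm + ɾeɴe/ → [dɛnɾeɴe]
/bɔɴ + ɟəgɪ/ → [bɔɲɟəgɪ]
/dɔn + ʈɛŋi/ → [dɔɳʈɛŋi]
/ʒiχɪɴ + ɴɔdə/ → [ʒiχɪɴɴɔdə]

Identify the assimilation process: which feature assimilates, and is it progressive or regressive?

regressive place assimilation

The segment that alternates is /m/, which surfaces as [n] when adjacent to /ɾ/.
/m/ is bilabial while /ɾ/ is alveolar; the output [n] is alveolar, matching the trigger — so the feature that spreads is place.
Manner and voice are unchanged, so the assimilation is partial, not total.
The same holds elsewhere in the data: /ɴ/ → [ɲ] before /ɟ/ (uvular → palatal, matching palatal); /n/ → [ɳ] before /ʈ/ (alveolar → retroflex, matching retroflex) — only place changes, and always toward the following segment.
Nothing changes in [ʁosiŋxɔ], [ʒiχɪɴɴɔdə]: there the adjacent consonants already agree in place (/ŋ/ and /x/ are both velar; /ɴ/ and /ɴ/ are both uvular), so these forms are consistent with the same rule.
The trigger is the following segment, so the direction is regressive (anticipatory).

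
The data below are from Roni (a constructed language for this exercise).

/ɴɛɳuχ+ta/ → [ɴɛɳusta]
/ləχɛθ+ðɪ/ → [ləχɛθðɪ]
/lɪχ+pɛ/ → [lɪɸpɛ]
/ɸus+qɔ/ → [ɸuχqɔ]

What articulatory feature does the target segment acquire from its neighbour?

place

Underlying /χ/ is realised as [s] next to /t/; /t/ itself does not change.
The change uvular → alveolar matches the place of the following /t/, identifying this as place assimilation.
Checking the remaining alternations: /χ/ → [ɸ] before /p/ (uvular → bilabial, matching bilabial); /s/ → [χ] before /q/ (alveolar → uvular, matching uvular) — only place changes, and always toward the following segment.
No alternation appears in [ləχɛθðɪ]: there the adjacent consonants already agree in place (/θ/ and /ð/ are both dental), so this form is consistent with the same rule.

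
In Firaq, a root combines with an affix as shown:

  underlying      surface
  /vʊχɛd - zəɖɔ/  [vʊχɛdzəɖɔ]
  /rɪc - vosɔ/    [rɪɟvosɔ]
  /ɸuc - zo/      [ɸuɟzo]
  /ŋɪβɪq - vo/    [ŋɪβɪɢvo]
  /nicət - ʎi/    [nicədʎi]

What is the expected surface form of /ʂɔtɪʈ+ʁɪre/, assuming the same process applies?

[ʂɔtɪɖʁɪre]

The data show regressive voicing assimilation: /c/ → [ɟ] before /v/; /c/ → [ɟ] before /z/; /q/ → [ɢ] before /v/; /t/ → [d] before /ʎ/. In each pair only voicing changes, matching the following consonant, while place and manner stay constant.
Nothing changes in [vʊχɛdzəɖɔ]: there the adjacent consonants already agree in voicing (/d/ and /z/ are both voiced), so this form is consistent with the same rule.
/ʈ/ is a voiceless retroflex stop. The following trigger /ʁ/ is voiced, so /ʈ/ must become voiced as well.
Changing only its voicing to voiced gives [ɖ] — the voiced retroflex stop.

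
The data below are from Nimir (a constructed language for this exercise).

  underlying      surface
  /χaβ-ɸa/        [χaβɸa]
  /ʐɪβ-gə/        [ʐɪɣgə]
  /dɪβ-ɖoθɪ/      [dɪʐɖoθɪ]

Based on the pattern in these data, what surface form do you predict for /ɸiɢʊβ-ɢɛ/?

[ɸiɢʊʁɢɛ]

The data show regressive place assimilation: /β/ → [ɣ] before /g/; /β/ → [ʐ] before /ɖ/. In each pair only place changes, matching the following consonant, while manner and voice stay constant.
No alternation appears in [χaβɸa]: there the adjacent consonants already agree in place (/β/ and /ɸ/ are both bilabial), so this form is consistent with the same rule.
The rule targets /β/ (voiced bilabial fricative), which sits before the trigger /ɢ/ (uvular).
Changing only its place to uvular gives [ʁ] — the voiced uvular fricative.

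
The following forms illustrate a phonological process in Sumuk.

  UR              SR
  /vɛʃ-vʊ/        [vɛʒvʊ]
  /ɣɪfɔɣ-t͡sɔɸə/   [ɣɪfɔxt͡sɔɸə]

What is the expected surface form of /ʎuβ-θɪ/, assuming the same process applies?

[ʎuɸθɪ]

The data show regressive voicing assimilation: /ʃ/ → [ʒ] before /v/; /ɣ/ → [x] before /t͡s/. In each pair only voicing changes, matching the following consonant, while place and manner stay constant.
/β/ is a voiced bilabial fricative. The following trigger /θ/ is voiceless, so /β/ must become voiceless as well.
Changing only its voicing to voiceless gives [ɸ] — the voiceless bilabial fricative.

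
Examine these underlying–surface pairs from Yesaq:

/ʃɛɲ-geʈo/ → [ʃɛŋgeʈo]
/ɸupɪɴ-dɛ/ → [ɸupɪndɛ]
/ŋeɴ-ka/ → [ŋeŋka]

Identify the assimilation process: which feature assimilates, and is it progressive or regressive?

Underlying /ɲ/ is realised as [ŋ] next to /g/; /g/ itself does not change.
The change palatal → velar matches the place of the following /g/, identifying this as place assimilation.
Manner and voice are unchanged, so the assimilation is partial, not total.
Checking the remaining alternations: /ɴ/ → [n] before /d/ (uvular → alveolar, matching alveolar); /ɴ/ → [ŋ] before /k/ (uvular → velar, matching velar) — only place changes, and always toward the following segment.
Since the segment that changes precedes the conditioning segment, the assimilation is regressive.

regressive place assimilation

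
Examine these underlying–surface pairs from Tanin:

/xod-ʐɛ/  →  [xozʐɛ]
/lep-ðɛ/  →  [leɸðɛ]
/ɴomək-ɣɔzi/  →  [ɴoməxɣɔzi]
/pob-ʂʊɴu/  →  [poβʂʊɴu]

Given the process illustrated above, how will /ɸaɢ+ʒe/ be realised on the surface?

The data show regressive manner assimilation: /d/ → [z] before /ʐ/; /p/ → [ɸ] before /ð/; /k/ → [x] before /ɣ/; /b/ → [β] before /ʂ/. In each pair only manner changes, matching the following consonant, while place and voice stay constant.
The rule targets /ɢ/ (voiced uvular stop), which sits before the trigger /ʒ/ (fricative).
The voiced uvular fricative is [ʁ], so /ɢ/ → [ʁ].

[ɸaʁʒe]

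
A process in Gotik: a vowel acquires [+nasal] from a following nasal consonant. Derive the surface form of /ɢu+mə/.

[ɢũmə]

The vowel /u/ is adjacent to the following nasal /m/, so it acquires [+nasal] and surfaces as [ũ].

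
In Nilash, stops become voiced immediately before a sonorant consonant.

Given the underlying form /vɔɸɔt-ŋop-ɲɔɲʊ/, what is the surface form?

[vɔɸɔdŋobɲɔɲʊ]

The rule targets /t/ (voiceless alveolar stop), which sits before the trigger /ŋ/ (voiced).
Changing only its voicing to voiced gives [d] — the voiced alveolar stop.
The same rule applies at the second boundary: /p/ → [b] next to /ɲ/.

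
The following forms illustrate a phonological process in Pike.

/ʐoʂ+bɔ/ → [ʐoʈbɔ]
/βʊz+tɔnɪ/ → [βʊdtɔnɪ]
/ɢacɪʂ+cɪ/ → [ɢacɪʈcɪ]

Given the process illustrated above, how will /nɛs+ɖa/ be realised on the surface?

[nɛtɖa]

The data show regressive manner assimilation: /ʂ/ → [ʈ] before /b/; /z/ → [d] before /t/; /ʂ/ → [ʈ] before /c/. In each pair only manner changes, matching the following consonant, while place and voice stay constant.
The rule targets /s/ (voiceless alveolar fricative), which sits before the trigger /ɖ/ (stop).
Changing only its manner to stop gives [t] — the voiceless alveolar stop.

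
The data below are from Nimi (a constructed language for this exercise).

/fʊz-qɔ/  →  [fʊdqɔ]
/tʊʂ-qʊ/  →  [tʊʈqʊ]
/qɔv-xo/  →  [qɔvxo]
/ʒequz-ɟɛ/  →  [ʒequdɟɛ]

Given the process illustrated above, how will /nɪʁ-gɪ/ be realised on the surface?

The data show regressive manner assimilation: /z/ → [d] before /q/; /ʂ/ → [ʈ] before /q/; /z/ → [d] before /ɟ/. In each pair only manner changes, matching the following consonant, while place and voice stay constant.
No alternation appears in [qɔvxo]: there the adjacent consonants already agree in manner (/v/ and /x/ are both fricatives), so this form is consistent with the same rule.
/ʁ/ is a voiced uvular fricative. The following trigger /g/ is a stop, so /ʁ/ must become a stop as well.
A voiced uvular stop is [ɢ], so the surface segment is [ɢ].

[nɪɢgɪ]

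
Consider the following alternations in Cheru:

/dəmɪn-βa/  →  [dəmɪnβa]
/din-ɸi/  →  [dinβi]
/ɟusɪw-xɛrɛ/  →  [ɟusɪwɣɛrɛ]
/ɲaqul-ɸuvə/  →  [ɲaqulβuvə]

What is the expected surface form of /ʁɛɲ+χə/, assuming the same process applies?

[ʁɛɲʁə]

The data show progressive voicing assimilation: /ɸ/ → [β] after /n/; /x/ → [ɣ] after /w/; /ɸ/ → [β] after /l/. In each pair only voicing changes, matching the preceding consonant, while place and manner stay constant.
No alternation appears in [dəmɪnβa]: there the adjacent consonants already agree in voicing (/β/ and /n/ are both voiced), so this form is consistent with the same rule.
The rule targets /χ/ (voiceless uvular fricative), which sits after the trigger /ɲ/ (voiced).
A voiced uvular fricative is [ʁ], so the surface segment is [ʁ].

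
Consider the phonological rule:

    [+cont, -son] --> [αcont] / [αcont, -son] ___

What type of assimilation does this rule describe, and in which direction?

progressive manner assimilation

The rule copies [cont] (continuancy) from the environment onto the target fricatives; since [±cont] encodes the stop/fricative manner contrast, the assimilating dimension is manner.
Since the environment is written before the underscore, the trigger precedes the target; the direction is progressive.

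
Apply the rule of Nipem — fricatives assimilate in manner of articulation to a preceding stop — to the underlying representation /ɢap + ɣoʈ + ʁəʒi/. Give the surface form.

The rule targets /ɣ/ (voiced velar fricative), which sits after the trigger /p/ (stop).
The voiced velar stop is [g], so /ɣ/ → [g].
The same rule applies at the second boundary: /ʁ/ → [ɢ] next to /ʈ/.

[ɢapgoʈɢəʒi]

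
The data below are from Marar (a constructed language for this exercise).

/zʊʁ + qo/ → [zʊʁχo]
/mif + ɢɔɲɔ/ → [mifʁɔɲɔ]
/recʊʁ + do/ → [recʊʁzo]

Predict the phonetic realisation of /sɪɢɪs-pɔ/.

[sɪɢɪsɸɔ]

The data show progressive manner assimilation: /q/ → [χ] after /ʁ/; /ɢ/ → [ʁ] after /f/; /d/ → [z] after /ʁ/. In each pair only manner changes, matching the preceding consonant, while place and voice stay constant.
The rule targets /p/ (voiceless bilabial stop), which sits after the trigger /s/ (fricative).
The voiceless bilabial fricative is [ɸ], so /p/ → [ɸ].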